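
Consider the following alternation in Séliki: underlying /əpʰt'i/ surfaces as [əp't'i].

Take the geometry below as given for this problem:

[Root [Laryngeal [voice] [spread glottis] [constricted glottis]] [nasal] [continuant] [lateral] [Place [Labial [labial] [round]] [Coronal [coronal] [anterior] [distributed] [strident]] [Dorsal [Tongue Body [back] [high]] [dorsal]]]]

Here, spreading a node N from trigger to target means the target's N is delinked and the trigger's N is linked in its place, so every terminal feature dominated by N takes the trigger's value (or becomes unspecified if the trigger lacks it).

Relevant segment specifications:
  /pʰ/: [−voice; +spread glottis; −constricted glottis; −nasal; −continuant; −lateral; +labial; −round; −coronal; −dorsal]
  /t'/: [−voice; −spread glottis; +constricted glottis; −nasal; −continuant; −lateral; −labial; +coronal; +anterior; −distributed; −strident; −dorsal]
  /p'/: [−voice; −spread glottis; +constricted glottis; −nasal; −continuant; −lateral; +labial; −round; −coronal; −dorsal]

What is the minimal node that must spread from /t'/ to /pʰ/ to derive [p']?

Comparing /pʰ/ with its surface form [p'], the features that change are [spread glottis], [constricted glottis].
The smallest constituent containing every changed terminal is Laryngeal — each of its daughters lacks at least one of the affected features.
Delinking /pʰ/'s Laryngeal and associating /t'/'s Laryngeal gives precisely the feature bundle of [p'].
Since [labial], [coronal] are preserved even though /t'/ disagrees there, no node above Laryngeal spread.

Laryngeal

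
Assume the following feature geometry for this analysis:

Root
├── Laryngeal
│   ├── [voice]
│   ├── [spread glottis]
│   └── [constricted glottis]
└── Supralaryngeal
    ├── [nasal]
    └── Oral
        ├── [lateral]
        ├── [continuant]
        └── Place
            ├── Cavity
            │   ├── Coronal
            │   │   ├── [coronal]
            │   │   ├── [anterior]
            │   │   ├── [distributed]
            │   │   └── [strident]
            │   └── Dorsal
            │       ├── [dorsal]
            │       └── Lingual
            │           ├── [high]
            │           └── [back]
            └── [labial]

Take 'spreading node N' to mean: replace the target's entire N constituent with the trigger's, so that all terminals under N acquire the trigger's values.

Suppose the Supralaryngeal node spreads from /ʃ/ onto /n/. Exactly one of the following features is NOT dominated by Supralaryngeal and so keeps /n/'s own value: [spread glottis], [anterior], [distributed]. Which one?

The terminals dominated by Supralaryngeal are [nasal], [lateral], [continuant], [coronal], [anterior], [distributed], [strident], [dorsal], [high], [back], [labial].
Spreading Supralaryngeal replaces [distributed], [anterior] with the trigger's values, since each sits inside the Supralaryngeal constituent.
[spread glottis] attaches under Laryngeal, not under Supralaryngeal, so /n/ retains its own value for [spread glottis].

[spread glottis]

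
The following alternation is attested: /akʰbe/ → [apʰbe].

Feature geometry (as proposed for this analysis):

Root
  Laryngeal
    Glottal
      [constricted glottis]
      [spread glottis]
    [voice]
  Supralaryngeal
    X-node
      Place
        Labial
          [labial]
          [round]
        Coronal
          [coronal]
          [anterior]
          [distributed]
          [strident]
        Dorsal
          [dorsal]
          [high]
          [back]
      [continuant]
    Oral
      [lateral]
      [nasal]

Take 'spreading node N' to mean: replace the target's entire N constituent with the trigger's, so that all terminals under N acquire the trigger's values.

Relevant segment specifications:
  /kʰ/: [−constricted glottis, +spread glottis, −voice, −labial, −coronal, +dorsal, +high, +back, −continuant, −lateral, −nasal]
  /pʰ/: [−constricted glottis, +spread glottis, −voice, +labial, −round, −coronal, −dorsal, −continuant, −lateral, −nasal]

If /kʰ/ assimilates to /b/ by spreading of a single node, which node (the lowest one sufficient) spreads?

Place

/kʰ/ and [pʰ] differ in [labial], [round], [dorsal], [high], [back]; every other specified feature is identical.
These terminals are all dominated by Place, and no proper subconstituent of Place covers them all; Place is their lowest common ancestor.
Delinking /kʰ/'s Place and associating /b/'s Place gives precisely the feature bundle of [pʰ].
[spread glottis], [voice] stay as in /kʰ/ although /b/ differs there, so no node dominating them spread; among the remaining candidates Place is the lowest that derives the output.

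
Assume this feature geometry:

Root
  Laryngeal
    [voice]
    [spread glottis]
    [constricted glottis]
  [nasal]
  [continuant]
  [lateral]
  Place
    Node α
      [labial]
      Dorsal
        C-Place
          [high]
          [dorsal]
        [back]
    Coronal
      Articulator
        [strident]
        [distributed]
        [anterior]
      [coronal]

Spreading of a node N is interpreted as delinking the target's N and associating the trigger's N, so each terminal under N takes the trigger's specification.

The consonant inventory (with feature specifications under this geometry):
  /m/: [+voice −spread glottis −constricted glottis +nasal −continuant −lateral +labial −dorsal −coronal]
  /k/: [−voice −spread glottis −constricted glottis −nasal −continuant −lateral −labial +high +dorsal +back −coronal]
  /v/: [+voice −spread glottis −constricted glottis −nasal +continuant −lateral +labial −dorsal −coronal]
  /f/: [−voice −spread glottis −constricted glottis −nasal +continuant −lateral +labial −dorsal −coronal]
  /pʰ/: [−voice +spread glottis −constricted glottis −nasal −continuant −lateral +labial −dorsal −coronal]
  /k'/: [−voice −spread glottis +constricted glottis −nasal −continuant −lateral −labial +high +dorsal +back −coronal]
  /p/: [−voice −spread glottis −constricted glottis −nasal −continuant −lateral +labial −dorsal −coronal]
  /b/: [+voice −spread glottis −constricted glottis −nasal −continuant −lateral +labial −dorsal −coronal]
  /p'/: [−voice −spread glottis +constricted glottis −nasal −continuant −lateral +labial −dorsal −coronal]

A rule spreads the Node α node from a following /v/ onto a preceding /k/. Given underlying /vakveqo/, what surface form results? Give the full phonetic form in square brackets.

[vapveqo]

Node α immediately or transitively dominates [labial], [high], [dorsal], [back].
Spreading Node α from /v/ onto /k/ replaces those values with /v/'s: [+labial], [−dorsal]. Features outside Node α ([voice], [spread glottis], [constricted glottis], …) stay as in /k/.
This feature bundle is that of [p], so /vakveqo/ surfaces as [vapveqo].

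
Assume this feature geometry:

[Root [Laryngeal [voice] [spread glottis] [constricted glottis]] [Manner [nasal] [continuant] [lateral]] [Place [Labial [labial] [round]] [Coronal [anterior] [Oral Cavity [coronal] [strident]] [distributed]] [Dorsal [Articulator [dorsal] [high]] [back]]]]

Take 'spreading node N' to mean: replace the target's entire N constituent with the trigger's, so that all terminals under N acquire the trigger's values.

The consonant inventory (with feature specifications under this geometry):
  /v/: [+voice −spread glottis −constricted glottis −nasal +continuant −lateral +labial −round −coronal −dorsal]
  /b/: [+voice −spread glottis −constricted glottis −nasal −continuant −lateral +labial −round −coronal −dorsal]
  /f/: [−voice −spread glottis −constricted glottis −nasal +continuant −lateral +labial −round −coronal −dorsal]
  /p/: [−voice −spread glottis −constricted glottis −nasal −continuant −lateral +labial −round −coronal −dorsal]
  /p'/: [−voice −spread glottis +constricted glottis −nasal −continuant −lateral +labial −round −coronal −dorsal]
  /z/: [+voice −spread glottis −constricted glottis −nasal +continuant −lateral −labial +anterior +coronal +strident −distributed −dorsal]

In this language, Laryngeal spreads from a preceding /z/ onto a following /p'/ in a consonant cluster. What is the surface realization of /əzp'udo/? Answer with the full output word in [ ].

Laryngeal immediately or transitively dominates [voice], [spread glottis], [constricted glottis].
After delinking /p'/'s Laryngeal and linking /z/'s, the affected terminals become [+voice], [−spread glottis], [−constricted glottis]; [nasal], [continuant], [lateral], … (outside Laryngeal) are retained from /p'/.
Among the inventory, only /b/ has exactly this specification, giving the surface form [əzbudo].

[əzbudo]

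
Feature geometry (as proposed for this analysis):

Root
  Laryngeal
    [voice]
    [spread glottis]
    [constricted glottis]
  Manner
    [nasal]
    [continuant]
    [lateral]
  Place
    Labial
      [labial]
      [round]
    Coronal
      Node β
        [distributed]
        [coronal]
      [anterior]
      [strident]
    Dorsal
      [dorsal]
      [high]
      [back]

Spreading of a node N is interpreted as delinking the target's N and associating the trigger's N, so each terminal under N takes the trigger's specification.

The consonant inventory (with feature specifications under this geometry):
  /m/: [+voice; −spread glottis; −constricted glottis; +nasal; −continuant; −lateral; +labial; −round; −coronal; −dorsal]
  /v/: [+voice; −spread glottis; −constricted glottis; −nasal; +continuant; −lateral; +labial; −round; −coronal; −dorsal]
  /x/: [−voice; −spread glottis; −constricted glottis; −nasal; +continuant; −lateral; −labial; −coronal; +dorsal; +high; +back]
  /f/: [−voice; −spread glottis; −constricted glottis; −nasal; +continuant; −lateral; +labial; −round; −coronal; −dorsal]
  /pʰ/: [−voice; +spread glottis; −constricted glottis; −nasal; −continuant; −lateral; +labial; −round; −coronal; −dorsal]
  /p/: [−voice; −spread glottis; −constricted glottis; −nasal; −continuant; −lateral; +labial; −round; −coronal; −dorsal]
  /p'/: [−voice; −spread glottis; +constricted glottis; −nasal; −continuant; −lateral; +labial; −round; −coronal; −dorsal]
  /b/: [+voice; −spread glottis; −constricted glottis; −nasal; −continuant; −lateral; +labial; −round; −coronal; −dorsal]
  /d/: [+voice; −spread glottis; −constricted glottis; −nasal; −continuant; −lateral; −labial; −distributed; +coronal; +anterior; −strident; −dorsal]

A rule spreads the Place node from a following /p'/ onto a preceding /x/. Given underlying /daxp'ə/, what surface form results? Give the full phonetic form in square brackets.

[dafp'ə]

Place immediately or transitively dominates [labial], [round], [distributed], [coronal], [anterior], [strident], [dorsal], [high], [back].
Spreading Place from /p'/ onto /x/ replaces those values with /p'/'s: [+labial], [−round], [−coronal], [−dorsal]. Features outside Place ([voice], [spread glottis], [constricted glottis], …) stay as in /x/.
This feature bundle is that of [f], so /daxp'ə/ surfaces as [dafp'ə].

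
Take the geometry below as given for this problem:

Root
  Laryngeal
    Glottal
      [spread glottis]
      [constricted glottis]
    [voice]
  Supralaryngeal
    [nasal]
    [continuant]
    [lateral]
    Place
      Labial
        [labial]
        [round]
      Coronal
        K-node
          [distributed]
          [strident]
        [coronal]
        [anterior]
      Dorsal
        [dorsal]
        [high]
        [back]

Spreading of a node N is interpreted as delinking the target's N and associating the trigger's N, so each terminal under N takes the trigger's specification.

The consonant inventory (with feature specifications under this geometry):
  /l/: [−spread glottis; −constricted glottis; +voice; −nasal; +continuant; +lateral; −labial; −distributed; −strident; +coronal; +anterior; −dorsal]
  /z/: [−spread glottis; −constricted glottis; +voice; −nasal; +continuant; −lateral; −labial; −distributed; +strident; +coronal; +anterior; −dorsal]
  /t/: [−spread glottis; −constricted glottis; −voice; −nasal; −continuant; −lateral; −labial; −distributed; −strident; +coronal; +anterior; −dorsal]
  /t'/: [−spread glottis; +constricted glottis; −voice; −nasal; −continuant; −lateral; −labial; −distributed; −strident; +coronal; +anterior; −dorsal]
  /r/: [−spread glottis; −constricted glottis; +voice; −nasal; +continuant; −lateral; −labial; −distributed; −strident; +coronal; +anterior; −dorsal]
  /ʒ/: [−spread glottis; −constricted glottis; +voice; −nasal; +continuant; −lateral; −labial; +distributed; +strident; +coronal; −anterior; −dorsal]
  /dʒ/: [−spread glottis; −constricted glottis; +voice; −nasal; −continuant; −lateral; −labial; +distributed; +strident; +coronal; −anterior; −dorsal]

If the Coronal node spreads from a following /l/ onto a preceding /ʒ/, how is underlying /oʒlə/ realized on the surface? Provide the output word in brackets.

Terminals under Coronal in this geometry: [distributed], [strident], [coronal], [anterior].
The target acquires /l/'s values for everything under Coronal — [−distributed], [−strident], [+coronal], [+anterior] — while keeping its own [spread glottis], [constricted glottis], [voice], ….
The resulting bundle matches /r/ in the inventory; substituting it for /ʒ/ gives [orlə].

[orlə]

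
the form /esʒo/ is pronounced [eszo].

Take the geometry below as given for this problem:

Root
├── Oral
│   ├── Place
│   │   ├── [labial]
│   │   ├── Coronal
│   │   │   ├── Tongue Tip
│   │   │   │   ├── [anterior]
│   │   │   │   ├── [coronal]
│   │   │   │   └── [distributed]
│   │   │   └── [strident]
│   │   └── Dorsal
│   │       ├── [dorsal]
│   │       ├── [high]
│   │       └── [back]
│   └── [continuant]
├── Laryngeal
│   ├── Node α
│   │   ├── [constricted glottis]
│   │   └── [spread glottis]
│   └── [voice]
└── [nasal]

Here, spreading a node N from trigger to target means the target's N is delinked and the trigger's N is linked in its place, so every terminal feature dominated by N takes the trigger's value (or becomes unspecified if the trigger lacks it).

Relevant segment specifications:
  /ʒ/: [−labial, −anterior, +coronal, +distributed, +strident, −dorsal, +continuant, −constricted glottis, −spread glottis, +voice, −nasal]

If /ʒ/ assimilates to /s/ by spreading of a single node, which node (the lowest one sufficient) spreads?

The alternation /ʒ/ → [z] changes [anterior], [distributed] and nothing else.
In this geometry the lowest node dominating all of them is Tongue Tip: every daughter of Tongue Tip dominates only a proper subset, so no lower node suffices.
Spreading Tongue Tip from /s/ overwrites each of those terminals with /s/'s values, yielding exactly [z].
[voice] stays as in /ʒ/ although /s/ differs there, so no node dominating it spread; among the remaining candidates Tongue Tip is the lowest that derives the output.

Tongue Tip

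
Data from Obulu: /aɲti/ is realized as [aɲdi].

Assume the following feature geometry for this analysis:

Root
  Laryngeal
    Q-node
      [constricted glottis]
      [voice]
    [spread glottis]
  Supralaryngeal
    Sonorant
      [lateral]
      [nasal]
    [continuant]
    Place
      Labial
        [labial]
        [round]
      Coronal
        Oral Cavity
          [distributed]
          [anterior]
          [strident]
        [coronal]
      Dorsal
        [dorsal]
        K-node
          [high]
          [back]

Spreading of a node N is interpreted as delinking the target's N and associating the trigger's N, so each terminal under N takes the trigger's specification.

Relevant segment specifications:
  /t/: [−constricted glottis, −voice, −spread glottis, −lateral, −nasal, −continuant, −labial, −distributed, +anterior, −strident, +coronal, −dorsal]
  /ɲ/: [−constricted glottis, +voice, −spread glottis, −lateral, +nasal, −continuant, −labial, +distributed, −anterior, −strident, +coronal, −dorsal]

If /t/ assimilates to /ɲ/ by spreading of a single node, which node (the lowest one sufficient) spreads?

The alternation /t/ → [d] changes [voice] and nothing else.
With a single altered terminal, the smallest constituent that could spread is that terminal — [voice].
Features on which the two segments disagree outside [voice], such as [nasal], [distributed], are unchanged — nothing dominating them spread, and [voice] is the minimal sufficient constituent.

[voice]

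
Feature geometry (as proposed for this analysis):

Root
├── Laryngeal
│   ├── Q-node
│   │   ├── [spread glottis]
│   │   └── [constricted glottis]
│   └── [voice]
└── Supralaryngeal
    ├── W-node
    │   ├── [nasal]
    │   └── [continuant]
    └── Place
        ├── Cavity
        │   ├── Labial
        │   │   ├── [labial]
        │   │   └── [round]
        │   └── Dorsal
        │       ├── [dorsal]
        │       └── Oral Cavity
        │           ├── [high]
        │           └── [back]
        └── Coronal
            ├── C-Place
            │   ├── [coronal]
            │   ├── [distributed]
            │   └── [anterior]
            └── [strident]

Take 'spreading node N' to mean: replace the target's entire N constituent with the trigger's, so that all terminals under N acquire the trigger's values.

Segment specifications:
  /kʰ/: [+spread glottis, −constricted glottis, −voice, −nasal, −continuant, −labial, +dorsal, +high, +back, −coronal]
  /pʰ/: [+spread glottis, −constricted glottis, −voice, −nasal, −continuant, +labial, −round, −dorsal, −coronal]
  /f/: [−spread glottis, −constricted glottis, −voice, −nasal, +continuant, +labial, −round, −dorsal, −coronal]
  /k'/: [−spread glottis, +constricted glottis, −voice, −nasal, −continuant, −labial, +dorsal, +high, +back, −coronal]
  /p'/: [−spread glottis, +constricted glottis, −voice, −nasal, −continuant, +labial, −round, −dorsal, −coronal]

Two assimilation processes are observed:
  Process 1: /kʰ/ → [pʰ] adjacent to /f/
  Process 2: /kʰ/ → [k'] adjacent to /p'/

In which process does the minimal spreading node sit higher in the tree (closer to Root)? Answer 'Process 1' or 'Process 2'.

Process 2

In Process 1, [labial], [round], [dorsal], [high], [back] change, so the minimal spreading node is Cavity at depth 3.
Process 2 alters [spread glottis], [constricted glottis]; the lowest common ancestor is Q-node (depth 2 from Root).
Depth 2 < depth 3; Process 2 involves the structurally higher constituent Q-node.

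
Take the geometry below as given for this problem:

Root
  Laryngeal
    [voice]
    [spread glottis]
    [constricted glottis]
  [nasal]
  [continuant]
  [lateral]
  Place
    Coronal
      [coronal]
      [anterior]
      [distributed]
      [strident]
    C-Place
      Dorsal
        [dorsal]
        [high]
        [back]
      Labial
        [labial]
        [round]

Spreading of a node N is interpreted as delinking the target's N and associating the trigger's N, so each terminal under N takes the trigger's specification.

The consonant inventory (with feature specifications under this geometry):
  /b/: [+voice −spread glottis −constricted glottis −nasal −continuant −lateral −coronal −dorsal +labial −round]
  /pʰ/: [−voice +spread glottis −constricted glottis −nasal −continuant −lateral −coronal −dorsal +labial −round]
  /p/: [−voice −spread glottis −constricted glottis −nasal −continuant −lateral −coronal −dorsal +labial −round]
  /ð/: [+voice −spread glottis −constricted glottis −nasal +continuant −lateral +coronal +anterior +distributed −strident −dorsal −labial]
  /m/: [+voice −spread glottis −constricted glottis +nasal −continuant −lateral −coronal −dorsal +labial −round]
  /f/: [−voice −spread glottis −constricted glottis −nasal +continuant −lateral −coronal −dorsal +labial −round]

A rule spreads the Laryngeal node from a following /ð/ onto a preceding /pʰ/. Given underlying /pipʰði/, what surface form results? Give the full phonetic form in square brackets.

[pibði]

The Laryngeal node dominates the terminals [voice], [spread glottis], [constricted glottis].
Spreading Laryngeal from /ð/ onto /pʰ/ replaces those values with /ð/'s: [+voice], [−spread glottis], [−constricted glottis]. Features outside Laryngeal ([nasal], [continuant], [lateral], …) stay as in /pʰ/.
This feature bundle is that of [b], so /pipʰði/ surfaces as [pibði].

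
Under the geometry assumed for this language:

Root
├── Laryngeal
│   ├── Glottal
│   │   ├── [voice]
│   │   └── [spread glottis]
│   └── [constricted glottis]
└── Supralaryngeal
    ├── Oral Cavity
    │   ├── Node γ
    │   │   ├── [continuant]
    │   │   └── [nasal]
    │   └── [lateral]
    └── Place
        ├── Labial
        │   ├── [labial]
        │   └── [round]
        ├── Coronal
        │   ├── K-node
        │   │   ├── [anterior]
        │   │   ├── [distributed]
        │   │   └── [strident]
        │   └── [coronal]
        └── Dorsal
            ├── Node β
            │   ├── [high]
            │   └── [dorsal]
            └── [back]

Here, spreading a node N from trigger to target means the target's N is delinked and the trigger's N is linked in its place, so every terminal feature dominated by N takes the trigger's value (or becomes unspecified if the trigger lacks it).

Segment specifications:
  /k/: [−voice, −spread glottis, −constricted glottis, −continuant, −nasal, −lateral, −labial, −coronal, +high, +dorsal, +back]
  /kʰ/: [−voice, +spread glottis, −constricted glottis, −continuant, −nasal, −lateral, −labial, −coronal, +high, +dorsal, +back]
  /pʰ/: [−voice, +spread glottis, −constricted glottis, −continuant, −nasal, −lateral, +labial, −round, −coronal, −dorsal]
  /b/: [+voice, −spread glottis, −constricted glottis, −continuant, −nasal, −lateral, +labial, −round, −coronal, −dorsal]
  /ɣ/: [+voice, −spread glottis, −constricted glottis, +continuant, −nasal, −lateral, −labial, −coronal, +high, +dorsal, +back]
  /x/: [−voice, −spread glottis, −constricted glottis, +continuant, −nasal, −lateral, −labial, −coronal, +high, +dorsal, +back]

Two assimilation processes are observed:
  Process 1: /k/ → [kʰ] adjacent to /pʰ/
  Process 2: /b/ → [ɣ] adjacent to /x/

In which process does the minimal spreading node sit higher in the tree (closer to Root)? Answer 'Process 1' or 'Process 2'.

Process 2

In Process 1, [spread glottis] changes, so the minimal spreading node is [spread glottis] at depth 3.
In Process 2, [continuant], [labial], [round], [dorsal], [high], [back] change, so the minimal spreading node is Supralaryngeal at depth 1.
Supralaryngeal is closer to Root than [spread glottis], so Process 2 spreads the higher node.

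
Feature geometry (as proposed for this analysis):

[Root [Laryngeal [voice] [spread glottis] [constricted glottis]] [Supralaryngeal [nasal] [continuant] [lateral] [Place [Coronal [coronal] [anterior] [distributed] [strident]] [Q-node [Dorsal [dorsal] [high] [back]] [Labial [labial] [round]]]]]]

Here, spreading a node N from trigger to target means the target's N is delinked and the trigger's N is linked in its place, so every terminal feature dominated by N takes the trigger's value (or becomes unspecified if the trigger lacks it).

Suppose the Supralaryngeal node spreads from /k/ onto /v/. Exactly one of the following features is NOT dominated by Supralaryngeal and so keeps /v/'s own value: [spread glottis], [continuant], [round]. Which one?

Supralaryngeal dominates exactly [nasal], [continuant], [lateral], [coronal], [anterior], [distributed], [strident], [dorsal], [high], [back], [labial], [round].
[round], [continuant] all lie under Supralaryngeal, so they are overwritten when Supralaryngeal spreads.
[spread glottis] attaches under Laryngeal, not under Supralaryngeal, so /v/ retains its own value for [spread glottis].

[spread glottis]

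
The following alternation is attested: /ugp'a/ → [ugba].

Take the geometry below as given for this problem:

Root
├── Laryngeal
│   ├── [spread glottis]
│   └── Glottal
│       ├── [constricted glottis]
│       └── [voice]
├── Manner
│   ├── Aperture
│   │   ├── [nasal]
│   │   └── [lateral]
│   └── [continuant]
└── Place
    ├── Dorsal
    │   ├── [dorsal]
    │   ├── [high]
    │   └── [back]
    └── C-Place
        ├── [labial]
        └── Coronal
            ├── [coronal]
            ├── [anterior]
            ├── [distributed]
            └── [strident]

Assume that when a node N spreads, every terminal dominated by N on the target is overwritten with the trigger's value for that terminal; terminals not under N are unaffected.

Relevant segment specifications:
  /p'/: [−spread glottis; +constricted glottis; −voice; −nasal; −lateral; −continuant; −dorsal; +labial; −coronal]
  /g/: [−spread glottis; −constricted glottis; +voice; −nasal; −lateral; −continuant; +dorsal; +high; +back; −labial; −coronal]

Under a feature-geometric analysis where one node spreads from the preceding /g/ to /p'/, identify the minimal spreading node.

Comparing /p'/ with its surface form [b], the features that change are [voice], [constricted glottis].
Tracing each changed feature up the tree, the paths first meet at Glottal; any lower node misses at least one of them.
Spreading Glottal from /g/ overwrites each of those terminals with /g/'s values, yielding exactly [b].
Features on which the two segments disagree outside Glottal, such as [dorsal], [labial], are unchanged — nothing dominating them spread, and Glottal is the minimal sufficient constituent.

Glottal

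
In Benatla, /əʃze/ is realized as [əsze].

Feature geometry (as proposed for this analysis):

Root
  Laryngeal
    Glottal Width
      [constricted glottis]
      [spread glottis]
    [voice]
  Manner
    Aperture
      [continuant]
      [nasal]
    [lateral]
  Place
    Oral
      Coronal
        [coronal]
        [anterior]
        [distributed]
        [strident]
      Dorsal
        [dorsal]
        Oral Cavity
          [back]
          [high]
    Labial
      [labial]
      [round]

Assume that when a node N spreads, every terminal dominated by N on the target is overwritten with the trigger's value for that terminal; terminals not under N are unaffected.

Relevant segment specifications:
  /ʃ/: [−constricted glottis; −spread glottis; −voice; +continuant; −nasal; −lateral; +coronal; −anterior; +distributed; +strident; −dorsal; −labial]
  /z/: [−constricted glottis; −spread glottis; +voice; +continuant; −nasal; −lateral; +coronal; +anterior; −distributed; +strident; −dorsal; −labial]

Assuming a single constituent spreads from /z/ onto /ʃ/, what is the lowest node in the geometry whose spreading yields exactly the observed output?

Coronal

Comparing /ʃ/ with its surface form [s], the features that change are [anterior], [distributed].
The smallest constituent containing every changed terminal is Coronal — each of its daughters lacks at least one of the affected features.
If Coronal spreads, every terminal under it takes /z/'s value, producing [s] as observed.
[voice] stays as in /ʃ/ although /z/ differs there, so no node dominating it spread; among the remaining candidates Coronal is the lowest that derives the output.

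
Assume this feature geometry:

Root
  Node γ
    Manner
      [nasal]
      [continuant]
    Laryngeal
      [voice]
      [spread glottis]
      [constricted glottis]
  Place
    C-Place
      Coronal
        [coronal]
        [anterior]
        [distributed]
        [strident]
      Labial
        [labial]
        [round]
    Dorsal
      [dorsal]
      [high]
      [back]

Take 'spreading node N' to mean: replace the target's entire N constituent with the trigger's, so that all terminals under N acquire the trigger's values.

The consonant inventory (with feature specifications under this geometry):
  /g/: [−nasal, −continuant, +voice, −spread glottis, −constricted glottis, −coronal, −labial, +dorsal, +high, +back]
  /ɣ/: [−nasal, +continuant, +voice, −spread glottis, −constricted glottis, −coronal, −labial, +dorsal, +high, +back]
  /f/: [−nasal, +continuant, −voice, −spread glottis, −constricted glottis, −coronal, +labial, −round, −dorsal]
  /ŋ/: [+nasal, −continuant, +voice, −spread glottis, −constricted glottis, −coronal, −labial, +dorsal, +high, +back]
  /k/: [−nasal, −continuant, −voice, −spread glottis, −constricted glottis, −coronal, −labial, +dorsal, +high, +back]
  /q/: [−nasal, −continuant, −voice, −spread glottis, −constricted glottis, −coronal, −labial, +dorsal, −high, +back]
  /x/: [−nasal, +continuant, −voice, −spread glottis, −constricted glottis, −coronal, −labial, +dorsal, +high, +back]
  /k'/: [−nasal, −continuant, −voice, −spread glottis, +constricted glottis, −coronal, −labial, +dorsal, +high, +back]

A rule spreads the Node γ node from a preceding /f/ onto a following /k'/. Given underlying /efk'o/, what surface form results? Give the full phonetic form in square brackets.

[efxo]

Node γ immediately or transitively dominates [nasal], [continuant], [voice], [spread glottis], [constricted glottis].
After delinking /k'/'s Node γ and linking /f/'s, the affected terminals become [−nasal], [+continuant], [−voice], [−spread glottis], [−constricted glottis]; [coronal], [labial], [dorsal], … (outside Node γ) are retained from /k'/.
Among the inventory, only /x/ has exactly this specification, giving the surface form [efxo].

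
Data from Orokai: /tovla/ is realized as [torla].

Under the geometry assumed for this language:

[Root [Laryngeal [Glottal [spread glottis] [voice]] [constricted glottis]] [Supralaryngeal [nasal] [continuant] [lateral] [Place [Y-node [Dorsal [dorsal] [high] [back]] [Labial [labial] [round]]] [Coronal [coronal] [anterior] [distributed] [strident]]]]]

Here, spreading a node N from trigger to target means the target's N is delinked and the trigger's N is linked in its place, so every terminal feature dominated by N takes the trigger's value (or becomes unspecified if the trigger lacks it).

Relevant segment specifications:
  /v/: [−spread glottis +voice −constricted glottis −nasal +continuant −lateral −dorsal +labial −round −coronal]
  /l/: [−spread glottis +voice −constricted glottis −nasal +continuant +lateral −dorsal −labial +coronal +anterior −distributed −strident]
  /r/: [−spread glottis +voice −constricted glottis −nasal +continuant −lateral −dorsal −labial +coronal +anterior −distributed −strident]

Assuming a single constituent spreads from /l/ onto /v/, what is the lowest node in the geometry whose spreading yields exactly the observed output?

The alternation /v/ → [r] changes [labial], [round], [coronal], [anterior], [distributed], [strident] and nothing else.
The smallest constituent containing every changed terminal is Place — each of its daughters lacks at least one of the affected features.
Delinking /v/'s Place and associating /l/'s Place gives precisely the feature bundle of [r].
[lateral] — on which /l/ differs from /v/ — is unchanged, so neither Supralaryngeal nor anything higher can have spread; the constituent is no larger than Place.

Place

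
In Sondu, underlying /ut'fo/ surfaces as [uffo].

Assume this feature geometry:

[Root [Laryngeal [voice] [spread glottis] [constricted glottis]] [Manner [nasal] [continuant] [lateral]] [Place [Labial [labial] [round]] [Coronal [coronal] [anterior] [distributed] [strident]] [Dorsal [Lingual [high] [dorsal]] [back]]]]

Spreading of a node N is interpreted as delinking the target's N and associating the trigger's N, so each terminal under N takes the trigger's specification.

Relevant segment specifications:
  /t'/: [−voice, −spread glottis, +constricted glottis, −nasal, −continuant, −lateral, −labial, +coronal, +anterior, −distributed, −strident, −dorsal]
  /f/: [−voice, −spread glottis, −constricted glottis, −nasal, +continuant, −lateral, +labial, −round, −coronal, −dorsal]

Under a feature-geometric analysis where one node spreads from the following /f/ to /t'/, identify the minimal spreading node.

Feature comparison: [constricted glottis], [continuant], [labial], [round], [coronal], [anterior], [distributed], [strident] differ between /t'/ and [f]; the remaining terminals match.
These terminals are all dominated by Root, and no proper subconstituent of Root covers them all; Root is their lowest common ancestor.
If Root spreads, every terminal under it takes /f/'s value, producing [f] as observed.

Root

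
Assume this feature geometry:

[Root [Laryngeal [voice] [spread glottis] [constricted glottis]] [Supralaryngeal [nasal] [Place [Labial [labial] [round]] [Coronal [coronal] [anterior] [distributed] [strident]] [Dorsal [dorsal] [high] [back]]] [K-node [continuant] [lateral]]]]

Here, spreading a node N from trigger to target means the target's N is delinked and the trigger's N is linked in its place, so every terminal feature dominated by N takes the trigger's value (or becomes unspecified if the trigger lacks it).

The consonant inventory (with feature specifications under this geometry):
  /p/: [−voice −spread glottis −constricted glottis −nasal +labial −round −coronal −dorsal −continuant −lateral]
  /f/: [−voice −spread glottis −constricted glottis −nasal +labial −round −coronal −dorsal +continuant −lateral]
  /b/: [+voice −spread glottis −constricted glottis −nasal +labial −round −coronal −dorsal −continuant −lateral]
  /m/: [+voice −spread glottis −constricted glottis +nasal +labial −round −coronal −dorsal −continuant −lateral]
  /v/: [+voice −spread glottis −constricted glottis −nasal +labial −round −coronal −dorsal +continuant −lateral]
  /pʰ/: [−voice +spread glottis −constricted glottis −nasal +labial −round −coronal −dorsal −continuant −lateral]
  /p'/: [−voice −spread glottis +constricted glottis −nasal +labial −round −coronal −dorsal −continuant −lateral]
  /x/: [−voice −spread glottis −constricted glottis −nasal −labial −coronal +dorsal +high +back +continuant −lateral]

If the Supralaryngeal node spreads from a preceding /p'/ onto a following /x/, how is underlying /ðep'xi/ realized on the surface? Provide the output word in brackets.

[ðep'pi]

Terminals under Supralaryngeal in this geometry: [nasal], [labial], [round], [coronal], [anterior], [distributed], [strident], [dorsal], [high], [back], [continuant], [lateral].
Spreading Supralaryngeal from /p'/ onto /x/ replaces those values with /p'/'s: [−nasal], [+labial], [−round], [−coronal], [−dorsal], [−continuant], [−lateral]. Features outside Supralaryngeal ([voice], [spread glottis], [constricted glottis]) stay as in /x/.
This feature bundle is that of [p], so /ðep'xi/ surfaces as [ðep'pi].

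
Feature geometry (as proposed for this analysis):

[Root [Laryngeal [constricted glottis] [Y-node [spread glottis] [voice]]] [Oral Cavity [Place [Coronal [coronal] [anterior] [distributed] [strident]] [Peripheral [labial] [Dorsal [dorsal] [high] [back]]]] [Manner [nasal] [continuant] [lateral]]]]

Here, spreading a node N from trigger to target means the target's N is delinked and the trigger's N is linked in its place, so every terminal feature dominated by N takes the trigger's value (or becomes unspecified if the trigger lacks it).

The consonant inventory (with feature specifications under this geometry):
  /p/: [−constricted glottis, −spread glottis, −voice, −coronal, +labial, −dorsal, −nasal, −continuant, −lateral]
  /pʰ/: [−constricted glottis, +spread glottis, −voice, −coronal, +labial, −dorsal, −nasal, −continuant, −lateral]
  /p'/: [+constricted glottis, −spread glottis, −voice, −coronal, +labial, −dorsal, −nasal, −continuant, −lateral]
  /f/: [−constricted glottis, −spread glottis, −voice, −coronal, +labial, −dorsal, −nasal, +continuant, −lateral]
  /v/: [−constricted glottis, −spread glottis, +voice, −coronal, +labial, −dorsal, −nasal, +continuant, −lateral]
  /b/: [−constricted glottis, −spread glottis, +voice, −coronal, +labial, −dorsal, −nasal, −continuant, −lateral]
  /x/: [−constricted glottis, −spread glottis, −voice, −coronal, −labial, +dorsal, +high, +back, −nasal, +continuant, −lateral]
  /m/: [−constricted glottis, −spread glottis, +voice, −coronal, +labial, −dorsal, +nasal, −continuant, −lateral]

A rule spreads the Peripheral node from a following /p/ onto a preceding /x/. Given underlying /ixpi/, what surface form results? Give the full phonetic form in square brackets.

Terminals under Peripheral in this geometry: [labial], [dorsal], [high], [back].
Spreading Peripheral from /p/ onto /x/ replaces those values with /p/'s: [+labial], [−dorsal]. Features outside Peripheral ([constricted glottis], [spread glottis], [voice], …) stay as in /x/.
This feature bundle is that of [f], so /ixpi/ surfaces as [ifpi].

[ifpi]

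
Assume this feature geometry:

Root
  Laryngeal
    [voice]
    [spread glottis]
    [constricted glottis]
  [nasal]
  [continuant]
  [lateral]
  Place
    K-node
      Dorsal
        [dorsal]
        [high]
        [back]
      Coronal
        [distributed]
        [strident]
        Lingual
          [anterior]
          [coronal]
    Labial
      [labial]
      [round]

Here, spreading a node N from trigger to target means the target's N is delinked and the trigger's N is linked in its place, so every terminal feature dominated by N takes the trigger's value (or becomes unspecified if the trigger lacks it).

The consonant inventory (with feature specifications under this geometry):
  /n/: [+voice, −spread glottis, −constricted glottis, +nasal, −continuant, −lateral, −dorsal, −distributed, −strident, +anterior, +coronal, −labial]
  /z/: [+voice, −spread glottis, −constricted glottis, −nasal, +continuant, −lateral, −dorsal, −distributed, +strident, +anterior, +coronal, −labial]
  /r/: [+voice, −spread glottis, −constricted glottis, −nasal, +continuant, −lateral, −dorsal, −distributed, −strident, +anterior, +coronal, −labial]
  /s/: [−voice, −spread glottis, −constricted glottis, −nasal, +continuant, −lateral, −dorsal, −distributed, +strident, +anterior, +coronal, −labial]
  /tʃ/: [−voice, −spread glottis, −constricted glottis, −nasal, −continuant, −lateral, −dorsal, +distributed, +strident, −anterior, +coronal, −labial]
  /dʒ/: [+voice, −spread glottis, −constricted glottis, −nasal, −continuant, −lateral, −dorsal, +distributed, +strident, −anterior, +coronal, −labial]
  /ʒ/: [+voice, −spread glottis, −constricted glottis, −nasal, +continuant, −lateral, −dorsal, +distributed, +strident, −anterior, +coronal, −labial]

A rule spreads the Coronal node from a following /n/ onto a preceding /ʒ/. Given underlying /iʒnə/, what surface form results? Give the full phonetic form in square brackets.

[irnə]

Terminals under Coronal in this geometry: [distributed], [strident], [anterior], [coronal].
The target acquires /n/'s values for everything under Coronal — [−distributed], [−strident], [+anterior], [+coronal] — while keeping its own [voice], [spread glottis], [constricted glottis], ….
The resulting bundle matches /r/ in the inventory; substituting it for /ʒ/ gives [irnə].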